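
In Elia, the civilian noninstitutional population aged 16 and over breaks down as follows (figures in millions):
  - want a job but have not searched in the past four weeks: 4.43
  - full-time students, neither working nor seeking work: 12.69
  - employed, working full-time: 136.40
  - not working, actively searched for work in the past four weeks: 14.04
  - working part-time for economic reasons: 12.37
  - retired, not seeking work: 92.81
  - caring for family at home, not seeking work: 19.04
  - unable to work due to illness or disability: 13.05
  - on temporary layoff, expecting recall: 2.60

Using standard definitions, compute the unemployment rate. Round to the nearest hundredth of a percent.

Unemployment rate ≈ 10.06%.

Employed = 136.40 + 12.37 = 148.77 million (anyone who worked, including part-time for economic reasons, counts as employed).
Unemployed = 14.04 + 2.60 = 16.64 million (jobless and actively searching, or on temporary layoff).
Labor force = 148.77 + 16.64 = 165.41 million.
Unemployment rate = 16.64 / 165.41 = 10.06%.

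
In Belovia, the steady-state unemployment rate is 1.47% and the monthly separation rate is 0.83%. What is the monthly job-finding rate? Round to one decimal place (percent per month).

From u* = s/(s+f): f = s·(1−u)/u.
f = 0.83 × (1 − 0.0147) / 0.0147 = 0.8178 / 0.0147 ≈ 55.6% per month.

Job-finding rate ≈ 55.6% per month.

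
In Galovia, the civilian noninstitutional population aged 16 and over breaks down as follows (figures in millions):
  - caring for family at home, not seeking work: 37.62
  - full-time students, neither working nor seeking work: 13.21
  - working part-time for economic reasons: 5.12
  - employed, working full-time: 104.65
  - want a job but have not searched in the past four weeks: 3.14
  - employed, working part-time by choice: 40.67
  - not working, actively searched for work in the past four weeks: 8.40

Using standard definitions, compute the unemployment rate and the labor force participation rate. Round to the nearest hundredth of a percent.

Employed = 5.12 + 104.65 + 40.67 = 150.44 million (anyone who worked, including part-time for economic reasons, counts as employed).
Unemployed = 8.40 million.
Labor force = 150.44 + 8.40 = 158.84 million.
Not in labor force = 37.62 + 13.21 + 3.14 = 53.97 million (those not working and not actively searching are outside the labor force — including those who want a job but have given up searching).
Civilian working-age population = 158.84 + 53.97 = 212.81 million.
Unemployment rate = 8.40 / 158.84 = 5.29%.
Labor force participation rate = 158.84 / 212.81 = 74.64%.

Unemployment rate ≈ 5.29%; labor force participation rate ≈ 74.64%.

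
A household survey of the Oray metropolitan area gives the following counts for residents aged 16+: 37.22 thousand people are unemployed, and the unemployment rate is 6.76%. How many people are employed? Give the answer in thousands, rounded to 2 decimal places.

Labor force = U / u = 37.22 / 0.0676 ≈ 550.59 thousand.
Employed = labor force − unemployed = 550.59 − 37.22 = 513.37 thousand.

About 513.37 thousand are employed.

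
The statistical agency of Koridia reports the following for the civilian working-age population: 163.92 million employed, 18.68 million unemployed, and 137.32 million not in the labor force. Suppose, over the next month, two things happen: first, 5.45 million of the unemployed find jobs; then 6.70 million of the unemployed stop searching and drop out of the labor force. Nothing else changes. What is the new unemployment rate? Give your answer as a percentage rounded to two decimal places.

Initially, labor force = 163.92 + 18.68 = 182.60 million, so u = 18.68/182.60 = 10.23%.
After the first change, unemployed falls and employed rises by 5.45; labor force unchanged → E = 169.37, U = 13.23, labor force = 182.60 million.
After the second change, unemployed and labor force both fall by 6.70 → E = 169.37, U = 6.53, labor force = 175.90 million.
New unemployment rate = 6.53 / 175.90 = 3.71%.

New unemployment rate ≈ 3.71%.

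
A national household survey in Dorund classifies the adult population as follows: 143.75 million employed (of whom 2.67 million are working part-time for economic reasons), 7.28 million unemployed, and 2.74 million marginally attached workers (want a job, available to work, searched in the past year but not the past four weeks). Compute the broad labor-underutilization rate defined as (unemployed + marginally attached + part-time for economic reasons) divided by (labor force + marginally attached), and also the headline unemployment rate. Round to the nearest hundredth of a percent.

Labor force = 143.75 + 7.28 = 151.03 million.
Numerator = 7.28 + 2.74 + 2.67 = 12.69 million.
Denominator = 151.03 + 2.74 = 153.77 million.
Broad rate = 12.69 / 153.77 = 8.25%.
Headline unemployment rate = 7.28 / 151.03 = 4.82%.

Broad underutilization rate ≈ 8.25%; headline unemployment rate ≈ 4.82%.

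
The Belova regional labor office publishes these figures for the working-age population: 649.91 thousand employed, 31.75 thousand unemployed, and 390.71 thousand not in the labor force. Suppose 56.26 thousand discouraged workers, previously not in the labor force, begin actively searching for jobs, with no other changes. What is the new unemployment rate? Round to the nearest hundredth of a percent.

New unemployment rate ≈ 11.93%.

Initially, labor force = 649.91 + 31.75 = 681.66 thousand, so u = 31.75/681.66 = 4.66%.
After the change, unemployed and labor force both rise by 56.26 → E = 649.91, U = 88.01, labor force = 737.92 thousand.
New unemployment rate = 88.01 / 737.92 = 11.93%.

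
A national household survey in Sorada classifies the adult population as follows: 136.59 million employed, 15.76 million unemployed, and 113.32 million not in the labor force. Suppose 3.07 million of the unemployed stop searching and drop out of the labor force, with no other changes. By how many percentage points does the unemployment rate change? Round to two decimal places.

The unemployment rate changes by −1.84 percentage points.

Initially, labor force = 136.59 + 15.76 = 152.35 million, so u = 15.76/152.35 = 10.34%.
After the change, unemployed and labor force both fall by 3.07 → E = 136.59, U = 12.69, labor force = 149.28 million.
New unemployment rate = 12.69 / 149.28 = 8.50%.
Change = 8.50% − 10.34% = −1.84 percentage points.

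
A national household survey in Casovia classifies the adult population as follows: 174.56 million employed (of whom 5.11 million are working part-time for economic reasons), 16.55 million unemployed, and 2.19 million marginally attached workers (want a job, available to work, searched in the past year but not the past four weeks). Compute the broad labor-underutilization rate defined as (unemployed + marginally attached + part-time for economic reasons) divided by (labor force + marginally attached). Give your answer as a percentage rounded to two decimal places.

Labor force = 174.56 + 16.55 = 191.11 million.
Numerator = 16.55 + 2.19 + 5.11 = 23.85 million.
Denominator = 191.11 + 2.19 = 193.30 million.
Broad rate = 23.85 / 193.30 = 12.34%.

Broad underutilization rate ≈ 12.34%.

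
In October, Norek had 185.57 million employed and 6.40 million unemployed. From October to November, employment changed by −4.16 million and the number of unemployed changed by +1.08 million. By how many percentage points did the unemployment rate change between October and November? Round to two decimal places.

October: labor force = 185.57 + 6.40 = 191.97; u = 6.40/191.97 = 3.33%.
November: labor force = 181.41 + 7.48 = 188.89; u = 7.48/188.89 = 3.96%.
Change = 3.96% − 3.33% = +0.63 pp.

The unemployment rate changed by +0.63 percentage points.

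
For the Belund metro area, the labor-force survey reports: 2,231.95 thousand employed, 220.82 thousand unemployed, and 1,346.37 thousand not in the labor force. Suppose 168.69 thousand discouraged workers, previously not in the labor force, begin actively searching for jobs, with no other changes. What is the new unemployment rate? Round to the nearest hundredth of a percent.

Initially, labor force = 2,231.95 + 220.82 = 2,452.77 thousand, so u = 220.82/2,452.77 = 9.00%.
After the change, unemployed and labor force both rise by 168.69 → E = 2,231.95, U = 389.51, labor force = 2,621.46 thousand.
New unemployment rate = 389.51 / 2,621.46 = 14.86%.

New unemployment rate ≈ 14.86%.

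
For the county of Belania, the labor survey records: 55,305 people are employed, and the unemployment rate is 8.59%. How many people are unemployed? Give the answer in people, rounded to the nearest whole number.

About 5,197 are unemployed.

Let U be the number unemployed. The labor force is E + U, and U/(E+U) = 0.0859.
So U = 0.0859 × 55,305 / (1 − 0.0859) = 4750.70 / 0.9141 ≈ 5,197.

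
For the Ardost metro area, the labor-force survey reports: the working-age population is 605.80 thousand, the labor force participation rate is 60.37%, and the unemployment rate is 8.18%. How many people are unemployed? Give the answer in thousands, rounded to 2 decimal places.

About 29.92 thousand are unemployed.

Labor force = 0.6037 × 605.80 = 365.72 thousand.
Unemployed = 0.0818 × 365.72 ≈ 29.92 thousand.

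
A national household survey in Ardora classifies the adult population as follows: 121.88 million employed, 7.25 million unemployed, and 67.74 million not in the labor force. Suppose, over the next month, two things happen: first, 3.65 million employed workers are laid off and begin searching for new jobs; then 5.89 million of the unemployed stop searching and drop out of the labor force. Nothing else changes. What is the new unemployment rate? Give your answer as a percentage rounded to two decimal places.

Initially, labor force = 121.88 + 7.25 = 129.13 million, so u = 7.25/129.13 = 5.61%.
After the first change, employed falls and unemployed rises by 3.65; labor force unchanged → E = 118.23, U = 10.90, labor force = 129.13 million.
After the second change, unemployed and labor force both fall by 5.89 → E = 118.23, U = 5.01, labor force = 123.24 million.
New unemployment rate = 5.01 / 123.24 = 4.07%.

New unemployment rate ≈ 4.07%.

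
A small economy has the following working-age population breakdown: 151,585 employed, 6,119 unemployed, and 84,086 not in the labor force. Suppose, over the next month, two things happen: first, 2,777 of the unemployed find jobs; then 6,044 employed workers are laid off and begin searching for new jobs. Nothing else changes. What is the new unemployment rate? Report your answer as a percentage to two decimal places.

Initially, labor force = 151,585 + 6,119 = 157,704, so u = 6,119/157,704 = 3.88%.
After the first change, unemployed falls and employed rises by 2,777; labor force unchanged → E = 154,362, U = 3,342, labor force = 157,704.
After the second change, employed falls and unemployed rises by 6,044; labor force unchanged → E = 148,318, U = 9,386, labor force = 157,704.
New unemployment rate = 9,386 / 157,704 = 5.95%.

New unemployment rate ≈ 5.95%.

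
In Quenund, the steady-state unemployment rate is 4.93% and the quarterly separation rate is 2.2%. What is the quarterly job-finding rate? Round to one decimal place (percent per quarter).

From u* = s/(s+f): f = s·(1−u)/u.
f = 2.2 × (1 − 0.0493) / 0.0493 = 2.0915 / 0.0493 ≈ 42.4% per quarter.

Job-finding rate ≈ 42.4% per quarter.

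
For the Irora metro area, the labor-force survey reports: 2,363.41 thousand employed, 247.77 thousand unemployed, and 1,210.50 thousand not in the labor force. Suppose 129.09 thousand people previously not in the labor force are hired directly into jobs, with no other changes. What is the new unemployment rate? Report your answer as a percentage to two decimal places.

New unemployment rate ≈ 9.04%.

Initially, labor force = 2,363.41 + 247.77 = 2,611.18 thousand, so u = 247.77/2,611.18 = 9.49%.
After the change, employed and labor force both rise by 129.09; unemployed unchanged → E = 2,492.50, U = 247.77, labor force = 2,740.27 thousand.
New unemployment rate = 247.77 / 2,740.27 = 9.04%.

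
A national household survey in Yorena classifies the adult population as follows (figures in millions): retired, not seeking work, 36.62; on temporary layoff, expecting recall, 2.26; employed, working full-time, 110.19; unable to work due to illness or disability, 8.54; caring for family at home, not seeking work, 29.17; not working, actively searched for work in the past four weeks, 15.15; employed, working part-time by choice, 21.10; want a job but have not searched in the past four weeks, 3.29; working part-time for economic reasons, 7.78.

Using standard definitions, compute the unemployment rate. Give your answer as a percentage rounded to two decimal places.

Employed = 110.19 + 21.10 + 7.78 = 139.07 million (anyone who worked, including part-time for economic reasons, counts as employed).
Unemployed = 2.26 + 15.15 = 17.41 million (jobless and actively searching, or on temporary layoff).
Labor force = 139.07 + 17.41 = 156.48 million.
Unemployment rate = 17.41 / 156.48 = 11.13%.

Unemployment rate ≈ 11.13%.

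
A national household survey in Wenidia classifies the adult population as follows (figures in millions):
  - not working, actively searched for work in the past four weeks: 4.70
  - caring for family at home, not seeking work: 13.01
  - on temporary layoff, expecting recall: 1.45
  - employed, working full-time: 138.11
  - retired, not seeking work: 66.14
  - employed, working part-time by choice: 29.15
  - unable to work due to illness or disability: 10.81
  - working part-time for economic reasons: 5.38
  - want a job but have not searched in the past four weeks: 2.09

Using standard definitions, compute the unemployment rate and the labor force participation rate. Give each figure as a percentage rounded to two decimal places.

Employed = 138.11 + 29.15 + 5.38 = 172.64 million (anyone who worked, including part-time for economic reasons, counts as employed).
Unemployed = 4.70 + 1.45 = 6.15 million (jobless and actively searching, or on temporary layoff).
Labor force = 172.64 + 6.15 = 178.79 million.
Not in labor force = 13.01 + 66.14 + 10.81 + 2.09 = 92.05 million (those not working and not actively searching are outside the labor force — including those who want a job but have given up searching).
Civilian working-age population = 178.79 + 92.05 = 270.84 million.
Unemployment rate = 6.15 / 178.79 = 3.44%.
Labor force participation rate = 178.79 / 270.84 = 66.01%.

Unemployment rate ≈ 3.44%; labor force participation rate ≈ 66.01%.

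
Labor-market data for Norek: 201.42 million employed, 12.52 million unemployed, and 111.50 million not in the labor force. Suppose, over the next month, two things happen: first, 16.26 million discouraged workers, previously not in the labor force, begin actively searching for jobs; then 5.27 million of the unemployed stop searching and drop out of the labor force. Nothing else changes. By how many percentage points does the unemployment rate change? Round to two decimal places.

The unemployment rate changes by +4.60 percentage points.

Initially, labor force = 201.42 + 12.52 = 213.94 million, so u = 12.52/213.94 = 5.85%.
After the first change, unemployed and labor force both rise by 16.26 → E = 201.42, U = 28.78, labor force = 230.20 million.
After the second change, unemployed and labor force both fall by 5.27 → E = 201.42, U = 23.51, labor force = 224.93 million.
New unemployment rate = 23.51 / 224.93 = 10.45%.
Change = 10.45% − 5.85% = +4.60 percentage points.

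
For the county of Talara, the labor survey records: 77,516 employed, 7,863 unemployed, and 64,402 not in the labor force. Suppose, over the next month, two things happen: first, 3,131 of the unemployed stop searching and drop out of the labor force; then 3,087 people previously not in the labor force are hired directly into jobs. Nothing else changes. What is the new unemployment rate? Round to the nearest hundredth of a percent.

New unemployment rate ≈ 5.55%.

Initially, labor force = 77,516 + 7,863 = 85,379, so u = 7,863/85,379 = 9.21%.
After the first change, unemployed and labor force both fall by 3,131 → E = 77,516, U = 4,732, labor force = 82,248.
After the second change, employed and labor force both rise by 3,087; unemployed unchanged → E = 80,603, U = 4,732, labor force = 85,335.
New unemployment rate = 4,732 / 85,335 = 5.55%.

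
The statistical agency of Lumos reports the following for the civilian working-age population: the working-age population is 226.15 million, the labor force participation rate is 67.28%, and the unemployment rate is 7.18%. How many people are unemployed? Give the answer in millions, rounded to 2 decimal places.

About 10.92 million are unemployed.

Labor force = 0.6728 × 226.15 = 152.15 million.
Unemployed = 0.0718 × 152.15 ≈ 10.92 million.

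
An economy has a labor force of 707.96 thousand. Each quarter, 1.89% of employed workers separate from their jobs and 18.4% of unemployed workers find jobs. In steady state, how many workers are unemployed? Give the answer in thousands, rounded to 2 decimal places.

Steady-state unemployment rate u* = s/(s+f) = 1.89/(1.89+18.4) = 0.093149.
Unemployed = u* × labor force = 0.093149 × 707.96 ≈ 65.95 thousand.

About 65.95 thousand are unemployed in steady state.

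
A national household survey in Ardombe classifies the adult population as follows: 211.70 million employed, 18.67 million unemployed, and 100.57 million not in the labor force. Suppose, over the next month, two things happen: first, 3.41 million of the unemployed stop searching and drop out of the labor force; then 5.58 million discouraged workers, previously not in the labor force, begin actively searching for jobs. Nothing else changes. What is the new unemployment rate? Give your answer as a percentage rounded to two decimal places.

New unemployment rate ≈ 8.96%.

Initially, labor force = 211.70 + 18.67 = 230.37 million, so u = 18.67/230.37 = 8.10%.
After the first change, unemployed and labor force both fall by 3.41 → E = 211.70, U = 15.26, labor force = 226.96 million.
After the second change, unemployed and labor force both rise by 5.58 → E = 211.70, U = 20.84, labor force = 232.54 million.
New unemployment rate = 20.84 / 232.54 = 8.96%.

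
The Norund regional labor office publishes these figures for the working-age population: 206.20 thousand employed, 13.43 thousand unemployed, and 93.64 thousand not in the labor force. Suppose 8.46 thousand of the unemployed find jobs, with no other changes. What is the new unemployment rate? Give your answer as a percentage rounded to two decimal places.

Initially, labor force = 206.20 + 13.43 = 219.63 thousand, so u = 13.43/219.63 = 6.11%.
After the change, unemployed falls and employed rises by 8.46; labor force unchanged → E = 214.66, U = 4.97, labor force = 219.63 thousand.
New unemployment rate = 4.97 / 219.63 = 2.26%.

New unemployment rate ≈ 2.26%.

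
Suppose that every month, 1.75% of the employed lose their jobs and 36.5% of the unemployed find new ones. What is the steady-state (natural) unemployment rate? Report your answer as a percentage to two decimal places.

Steady-state unemployment rate ≈ 4.58%.

At steady state the flows balance: s·E = f·U, so U/(E+U) = s/(s+f).
u* = 1.75 / (1.75 + 36.5) = 1.75 / 38.25 = 4.58%.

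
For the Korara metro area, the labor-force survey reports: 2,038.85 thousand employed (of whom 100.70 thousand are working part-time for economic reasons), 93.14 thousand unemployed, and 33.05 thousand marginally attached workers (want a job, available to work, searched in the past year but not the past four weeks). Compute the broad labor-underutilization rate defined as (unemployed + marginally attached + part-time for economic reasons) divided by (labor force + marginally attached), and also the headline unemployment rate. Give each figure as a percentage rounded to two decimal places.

Labor force = 2,038.85 + 93.14 = 2,131.99 thousand.
Numerator = 93.14 + 33.05 + 100.70 = 226.89 thousand.
Denominator = 2,131.99 + 33.05 = 2,165.04 thousand.
Broad rate = 226.89 / 2,165.04 = 10.48%.
Headline unemployment rate = 93.14 / 2,131.99 = 4.37%.

Broad underutilization rate ≈ 10.48%; headline unemployment rate ≈ 4.37%.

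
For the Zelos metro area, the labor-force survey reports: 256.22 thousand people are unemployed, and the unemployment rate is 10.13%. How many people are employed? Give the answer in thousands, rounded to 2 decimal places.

About 2,273.10 thousand are employed.

Labor force = U / u = 256.22 / 0.1013 ≈ 2,529.32 thousand.
Employed = labor force − unemployed = 2,529.32 − 256.22 = 2,273.10 thousand.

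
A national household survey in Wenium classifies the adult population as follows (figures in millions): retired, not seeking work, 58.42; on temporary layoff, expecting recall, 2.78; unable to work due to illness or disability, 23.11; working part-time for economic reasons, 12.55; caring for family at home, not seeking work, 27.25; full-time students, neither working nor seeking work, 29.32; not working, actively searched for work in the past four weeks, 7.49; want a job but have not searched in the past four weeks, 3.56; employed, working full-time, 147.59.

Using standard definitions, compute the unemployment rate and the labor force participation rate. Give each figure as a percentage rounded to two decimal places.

Employed = 12.55 + 147.59 = 160.14 million (anyone who worked, including part-time for economic reasons, counts as employed).
Unemployed = 2.78 + 7.49 = 10.27 million (jobless and actively searching, or on temporary layoff).
Labor force = 160.14 + 10.27 = 170.41 million.
Not in labor force = 58.42 + 23.11 + 27.25 + 29.32 + 3.56 = 141.66 million (those not working and not actively searching are outside the labor force — including those who want a job but have given up searching).
Civilian working-age population = 170.41 + 141.66 = 312.07 million.
Unemployment rate = 10.27 / 170.41 = 6.03%.
Labor force participation rate = 170.41 / 312.07 = 54.61%.

Unemployment rate ≈ 6.03%; labor force participation rate ≈ 54.61%.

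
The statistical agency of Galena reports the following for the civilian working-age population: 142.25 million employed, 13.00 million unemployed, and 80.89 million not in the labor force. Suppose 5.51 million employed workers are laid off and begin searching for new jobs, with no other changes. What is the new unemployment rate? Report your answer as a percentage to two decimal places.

New unemployment rate ≈ 11.92%.

Initially, labor force = 142.25 + 13.00 = 155.25 million, so u = 13.00/155.25 = 8.37%.
After the change, employed falls and unemployed rises by 5.51; labor force unchanged → E = 136.74, U = 18.51, labor force = 155.25 million.
New unemployment rate = 18.51 / 155.25 = 11.92%.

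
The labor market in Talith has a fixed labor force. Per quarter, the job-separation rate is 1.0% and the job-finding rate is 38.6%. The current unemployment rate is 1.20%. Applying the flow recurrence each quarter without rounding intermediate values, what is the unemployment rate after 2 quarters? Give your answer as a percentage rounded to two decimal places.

Unemployment rate after two quarters ≈ 2.04%.

With a fixed labor force, u_{t+1} = u_t + s·(1−u_t) − f·u_t = u_t·(1−s−f) + s.
Here 1−s−f = 0.604 and s = 0.010.
u_1 = 0.012000 × 0.604 + 0.010 = 0.017248.
u_2 = 0.017248 × 0.604 + 0.010 = 0.020418.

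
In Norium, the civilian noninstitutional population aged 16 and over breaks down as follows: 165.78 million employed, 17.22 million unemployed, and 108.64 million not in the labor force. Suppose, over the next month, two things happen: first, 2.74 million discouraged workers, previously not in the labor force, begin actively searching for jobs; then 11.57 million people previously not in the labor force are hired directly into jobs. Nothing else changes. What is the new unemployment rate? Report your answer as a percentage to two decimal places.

New unemployment rate ≈ 10.12%.

Initially, labor force = 165.78 + 17.22 = 183.00 million, so u = 17.22/183.00 = 9.41%.
After the first change, unemployed and labor force both rise by 2.74 → E = 165.78, U = 19.96, labor force = 185.74 million.
After the second change, employed and labor force both rise by 11.57; unemployed unchanged → E = 177.35, U = 19.96, labor force = 197.31 million.
New unemployment rate = 19.96 / 197.31 = 10.12%.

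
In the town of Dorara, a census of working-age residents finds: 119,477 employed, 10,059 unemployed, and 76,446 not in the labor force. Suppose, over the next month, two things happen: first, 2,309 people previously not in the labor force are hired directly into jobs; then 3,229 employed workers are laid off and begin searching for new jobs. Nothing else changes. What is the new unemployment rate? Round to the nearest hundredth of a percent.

New unemployment rate ≈ 10.08%.

Initially, labor force = 119,477 + 10,059 = 129,536, so u = 10,059/129,536 = 7.77%.
After the first change, employed and labor force both rise by 2,309; unemployed unchanged → E = 121,786, U = 10,059, labor force = 131,845.
After the second change, employed falls and unemployed rises by 3,229; labor force unchanged → E = 118,557, U = 13,288, labor force = 131,845.
New unemployment rate = 13,288 / 131,845 = 10.08%.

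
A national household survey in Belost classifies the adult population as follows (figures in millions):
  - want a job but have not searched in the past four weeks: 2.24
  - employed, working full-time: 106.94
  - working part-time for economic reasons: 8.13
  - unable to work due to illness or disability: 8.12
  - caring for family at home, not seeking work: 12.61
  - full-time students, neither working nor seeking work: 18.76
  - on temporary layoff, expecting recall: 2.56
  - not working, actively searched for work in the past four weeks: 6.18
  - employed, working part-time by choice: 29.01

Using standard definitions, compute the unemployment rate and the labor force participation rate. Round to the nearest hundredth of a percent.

Employed = 106.94 + 8.13 + 29.01 = 144.08 million (anyone who worked, including part-time for economic reasons, counts as employed).
Unemployed = 2.56 + 6.18 = 8.74 million (jobless and actively searching, or on temporary layoff).
Labor force = 144.08 + 8.74 = 152.82 million.
Not in labor force = 2.24 + 8.12 + 12.61 + 18.76 = 41.73 million (those not working and not actively searching are outside the labor force — including those who want a job but have given up searching).
Civilian working-age population = 152.82 + 41.73 = 194.55 million.
Unemployment rate = 8.74 / 152.82 = 5.72%.
Labor force participation rate = 152.82 / 194.55 = 78.55%.

Unemployment rate ≈ 5.72%; labor force participation rate ≈ 78.55%.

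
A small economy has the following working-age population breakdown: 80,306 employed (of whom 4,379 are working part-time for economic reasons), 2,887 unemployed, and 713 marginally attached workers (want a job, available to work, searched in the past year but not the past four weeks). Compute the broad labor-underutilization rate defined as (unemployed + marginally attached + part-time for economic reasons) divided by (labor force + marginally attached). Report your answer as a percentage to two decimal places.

Labor force = 80,306 + 2,887 = 83,193.
Numerator = 2,887 + 713 + 4,379 = 7,979.
Denominator = 83,193 + 713 = 83,906.
Broad rate = 7,979 / 83,906 = 9.51%.

Broad underutilization rate ≈ 9.51%.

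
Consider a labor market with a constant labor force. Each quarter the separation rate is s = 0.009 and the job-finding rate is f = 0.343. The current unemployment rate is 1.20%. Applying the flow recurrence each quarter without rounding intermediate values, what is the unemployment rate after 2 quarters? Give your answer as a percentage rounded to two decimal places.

With a fixed labor force, u_{t+1} = u_t + s·(1−u_t) − f·u_t = u_t·(1−s−f) + s.
Here 1−s−f = 0.648 and s = 0.009.
u_1 = 0.012000 × 0.648 + 0.009 = 0.016776.
u_2 = 0.016776 × 0.648 + 0.009 = 0.019871.

Unemployment rate after two quarters ≈ 1.99%.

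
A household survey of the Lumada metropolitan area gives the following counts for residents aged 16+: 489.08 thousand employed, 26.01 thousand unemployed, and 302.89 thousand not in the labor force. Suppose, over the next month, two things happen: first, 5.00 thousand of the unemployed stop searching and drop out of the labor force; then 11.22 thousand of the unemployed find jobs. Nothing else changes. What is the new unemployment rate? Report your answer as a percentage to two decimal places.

Initially, labor force = 489.08 + 26.01 = 515.09 thousand, so u = 26.01/515.09 = 5.05%.
After the first change, unemployed and labor force both fall by 5.00 → E = 489.08, U = 21.01, labor force = 510.09 thousand.
After the second change, unemployed falls and employed rises by 11.22; labor force unchanged → E = 500.30, U = 9.79, labor force = 510.09 thousand.
New unemployment rate = 9.79 / 510.09 = 1.92%.

New unemployment rate ≈ 1.92%.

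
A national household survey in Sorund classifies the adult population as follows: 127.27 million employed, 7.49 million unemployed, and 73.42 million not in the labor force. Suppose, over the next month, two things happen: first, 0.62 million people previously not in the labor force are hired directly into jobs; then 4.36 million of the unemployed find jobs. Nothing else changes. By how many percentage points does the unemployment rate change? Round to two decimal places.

The unemployment rate changes by −3.25 percentage points.

Initially, labor force = 127.27 + 7.49 = 134.76 million, so u = 7.49/134.76 = 5.56%.
After the first change, employed and labor force both rise by 0.62; unemployed unchanged → E = 127.89, U = 7.49, labor force = 135.38 million.
After the second change, unemployed falls and employed rises by 4.36; labor force unchanged → E = 132.25, U = 3.13, labor force = 135.38 million.
New unemployment rate = 3.13 / 135.38 = 2.31%.
Change = 2.31% − 5.56% = −3.25 percentage points.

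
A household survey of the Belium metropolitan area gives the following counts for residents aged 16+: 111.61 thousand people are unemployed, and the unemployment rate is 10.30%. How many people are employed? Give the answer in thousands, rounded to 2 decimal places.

About 971.98 thousand are employed.

Labor force = U / u = 111.61 / 0.1030 ≈ 1,083.59 thousand.
Employed = labor force − unemployed = 1,083.59 − 111.61 = 971.98 thousand.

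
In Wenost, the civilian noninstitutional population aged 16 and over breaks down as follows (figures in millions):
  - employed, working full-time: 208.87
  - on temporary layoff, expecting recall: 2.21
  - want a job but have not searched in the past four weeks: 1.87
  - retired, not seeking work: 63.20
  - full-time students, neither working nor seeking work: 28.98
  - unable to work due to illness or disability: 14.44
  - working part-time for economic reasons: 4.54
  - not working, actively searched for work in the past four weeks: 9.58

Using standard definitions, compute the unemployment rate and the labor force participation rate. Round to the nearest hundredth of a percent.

Unemployment rate ≈ 5.24%; labor force participation rate ≈ 67.49%.

Employed = 208.87 + 4.54 = 213.41 million (anyone who worked, including part-time for economic reasons, counts as employed).
Unemployed = 2.21 + 9.58 = 11.79 million (jobless and actively searching, or on temporary layoff).
Labor force = 213.41 + 11.79 = 225.20 million.
Not in labor force = 1.87 + 63.20 + 28.98 + 14.44 = 108.49 million (those not working and not actively searching are outside the labor force — including those who want a job but have given up searching).
Civilian working-age population = 225.20 + 108.49 = 333.69 million.
Unemployment rate = 11.79 / 225.20 = 5.24%.
Labor force participation rate = 225.20 / 333.69 = 67.49%.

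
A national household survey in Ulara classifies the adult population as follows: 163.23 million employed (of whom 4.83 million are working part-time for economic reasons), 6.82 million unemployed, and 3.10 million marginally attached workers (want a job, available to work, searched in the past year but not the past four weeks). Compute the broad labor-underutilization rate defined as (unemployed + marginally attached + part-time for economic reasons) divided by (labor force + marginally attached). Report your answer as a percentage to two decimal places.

Labor force = 163.23 + 6.82 = 170.05 million.
Numerator = 6.82 + 3.10 + 4.83 = 14.75 million.
Denominator = 170.05 + 3.10 = 173.15 million.
Broad rate = 14.75 / 173.15 = 8.52%.

Broad underutilization rate ≈ 8.52%.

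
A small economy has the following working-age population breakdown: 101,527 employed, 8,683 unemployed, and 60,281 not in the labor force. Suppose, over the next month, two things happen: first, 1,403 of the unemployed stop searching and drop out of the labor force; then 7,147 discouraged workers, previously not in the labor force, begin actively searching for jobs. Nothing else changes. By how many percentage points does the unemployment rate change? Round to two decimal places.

Initially, labor force = 101,527 + 8,683 = 110,210, so u = 8,683/110,210 = 7.88%.
After the first change, unemployed and labor force both fall by 1,403 → E = 101,527, U = 7,280, labor force = 108,807.
After the second change, unemployed and labor force both rise by 7,147 → E = 101,527, U = 14,427, labor force = 115,954.
New unemployment rate = 14,427 / 115,954 = 12.44%.
Change = 12.44% − 7.88% = +4.56 percentage points.

The unemployment rate changes by +4.56 percentage points.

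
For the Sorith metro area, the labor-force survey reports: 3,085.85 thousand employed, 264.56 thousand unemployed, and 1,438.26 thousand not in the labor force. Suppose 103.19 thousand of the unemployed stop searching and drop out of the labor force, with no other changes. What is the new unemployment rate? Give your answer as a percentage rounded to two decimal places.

New unemployment rate ≈ 4.97%.

Initially, labor force = 3,085.85 + 264.56 = 3,350.41 thousand, so u = 264.56/3,350.41 = 7.90%.
After the change, unemployed and labor force both fall by 103.19 → E = 3,085.85, U = 161.37, labor force = 3,247.22 thousand.
New unemployment rate = 161.37 / 3,247.22 = 4.97%.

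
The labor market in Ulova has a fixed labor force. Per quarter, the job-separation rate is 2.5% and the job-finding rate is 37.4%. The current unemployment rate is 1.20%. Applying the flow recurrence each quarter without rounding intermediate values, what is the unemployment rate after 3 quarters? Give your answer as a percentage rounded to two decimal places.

Unemployment rate after three quarters ≈ 5.17%.

With a fixed labor force, u_{t+1} = u_t + s·(1−u_t) − f·u_t = u_t·(1−s−f) + s.
Here 1−s−f = 0.601 and s = 0.025.
u_1 = 0.012000 × 0.601 + 0.025 = 0.032212.
u_2 = 0.032212 × 0.601 + 0.025 = 0.044359.
u_3 = 0.044359 × 0.601 + 0.025 = 0.051660.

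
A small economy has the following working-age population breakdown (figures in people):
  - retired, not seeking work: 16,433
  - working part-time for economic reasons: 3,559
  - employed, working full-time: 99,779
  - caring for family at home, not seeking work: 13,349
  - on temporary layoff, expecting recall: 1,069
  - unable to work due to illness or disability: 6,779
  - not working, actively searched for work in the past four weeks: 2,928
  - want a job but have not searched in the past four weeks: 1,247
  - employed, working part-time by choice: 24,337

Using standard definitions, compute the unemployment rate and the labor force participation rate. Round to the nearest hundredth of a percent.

Unemployment rate ≈ 3.04%; labor force participation rate ≈ 77.69%.

Employed = 3,559 + 99,779 + 24,337 = 127,675 (anyone who worked, including part-time for economic reasons, counts as employed).
Unemployed = 1,069 + 2,928 = 3,997 (jobless and actively searching, or on temporary layoff).
Labor force = 127,675 + 3,997 = 131,672.
Not in labor force = 16,433 + 13,349 + 6,779 + 1,247 = 37,808 (those not working and not actively searching are outside the labor force — including those who want a job but have given up searching).
Civilian working-age population = 131,672 + 37,808 = 169,480.
Unemployment rate = 3,997 / 131,672 = 3.04%.
Labor force participation rate = 131,672 / 169,480 = 77.69%.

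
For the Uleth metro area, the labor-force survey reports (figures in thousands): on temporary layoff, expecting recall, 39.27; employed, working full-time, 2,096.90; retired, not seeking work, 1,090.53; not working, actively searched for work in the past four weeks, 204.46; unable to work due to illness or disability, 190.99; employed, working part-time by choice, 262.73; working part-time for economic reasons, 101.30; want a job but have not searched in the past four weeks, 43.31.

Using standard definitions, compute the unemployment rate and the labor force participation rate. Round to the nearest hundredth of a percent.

Employed = 2,096.90 + 262.73 + 101.30 = 2,460.93 thousand (anyone who worked, including part-time for economic reasons, counts as employed).
Unemployed = 39.27 + 204.46 = 243.73 thousand (jobless and actively searching, or on temporary layoff).
Labor force = 2,460.93 + 243.73 = 2,704.66 thousand.
Not in labor force = 1,090.53 + 190.99 + 43.31 = 1,324.83 thousand (those not working and not actively searching are outside the labor force — including those who want a job but have given up searching).
Civilian working-age population = 2,704.66 + 1,324.83 = 4,029.49 thousand.
Unemployment rate = 243.73 / 2,704.66 = 9.01%.
Labor force participation rate = 2,704.66 / 4,029.49 = 67.12%.

Unemployment rate ≈ 9.01%; labor force participation rate ≈ 67.12%.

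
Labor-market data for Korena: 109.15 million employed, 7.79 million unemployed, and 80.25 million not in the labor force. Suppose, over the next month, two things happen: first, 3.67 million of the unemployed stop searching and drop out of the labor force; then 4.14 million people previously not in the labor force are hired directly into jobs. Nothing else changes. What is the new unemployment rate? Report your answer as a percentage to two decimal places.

Initially, labor force = 109.15 + 7.79 = 116.94 million, so u = 7.79/116.94 = 6.66%.
After the first change, unemployed and labor force both fall by 3.67 → E = 109.15, U = 4.12, labor force = 113.27 million.
After the second change, employed and labor force both rise by 4.14; unemployed unchanged → E = 113.29, U = 4.12, labor force = 117.41 million.
New unemployment rate = 4.12 / 117.41 = 3.51%.

New unemployment rate ≈ 3.51%.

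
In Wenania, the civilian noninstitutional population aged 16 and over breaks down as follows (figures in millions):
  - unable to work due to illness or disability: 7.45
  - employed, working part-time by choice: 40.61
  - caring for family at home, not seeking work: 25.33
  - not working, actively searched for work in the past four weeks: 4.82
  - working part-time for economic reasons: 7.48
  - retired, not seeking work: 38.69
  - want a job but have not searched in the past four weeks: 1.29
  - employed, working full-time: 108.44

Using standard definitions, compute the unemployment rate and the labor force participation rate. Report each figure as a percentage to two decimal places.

Unemployment rate ≈ 2.99%; labor force participation rate ≈ 68.92%.

Employed = 40.61 + 7.48 + 108.44 = 156.53 million (anyone who worked, including part-time for economic reasons, counts as employed).
Unemployed = 4.82 million.
Labor force = 156.53 + 4.82 = 161.35 million.
Not in labor force = 7.45 + 25.33 + 38.69 + 1.29 = 72.76 million (those not working and not actively searching are outside the labor force — including those who want a job but have given up searching).
Civilian working-age population = 161.35 + 72.76 = 234.11 million.
Unemployment rate = 4.82 / 161.35 = 2.99%.
Labor force participation rate = 161.35 / 234.11 = 68.92%.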